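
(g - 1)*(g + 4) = g^2 + 3*g - 4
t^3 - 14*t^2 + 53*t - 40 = (t - 8)*(t - 5)*(t - 1)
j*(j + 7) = j^2 + 7*j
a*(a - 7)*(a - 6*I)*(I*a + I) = I*a^4 + 6*a^3 - 6*I*a^3 - 36*a^2 - 7*I*a^2 - 42*a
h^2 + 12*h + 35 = (h + 5)*(h + 7)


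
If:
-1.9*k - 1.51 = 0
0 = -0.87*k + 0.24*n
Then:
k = -0.79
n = -2.88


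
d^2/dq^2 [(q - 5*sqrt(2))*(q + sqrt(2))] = 2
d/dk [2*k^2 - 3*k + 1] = 4*k - 3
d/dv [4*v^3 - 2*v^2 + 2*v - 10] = 12*v^2 - 4*v + 2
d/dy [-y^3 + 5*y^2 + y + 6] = -3*y^2 + 10*y + 1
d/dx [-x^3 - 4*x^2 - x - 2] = -3*x^2 - 8*x - 1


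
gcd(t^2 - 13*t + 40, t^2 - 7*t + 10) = t - 5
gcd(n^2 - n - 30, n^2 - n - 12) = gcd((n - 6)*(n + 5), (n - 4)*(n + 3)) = 1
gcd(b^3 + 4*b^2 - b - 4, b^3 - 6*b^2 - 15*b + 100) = b + 4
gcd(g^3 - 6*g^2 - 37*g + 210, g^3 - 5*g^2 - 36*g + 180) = g^2 + g - 30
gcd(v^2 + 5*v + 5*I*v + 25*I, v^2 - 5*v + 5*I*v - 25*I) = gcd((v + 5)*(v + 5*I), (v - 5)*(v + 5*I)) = v + 5*I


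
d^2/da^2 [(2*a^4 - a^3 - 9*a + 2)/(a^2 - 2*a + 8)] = 2*(2*a^6 - 12*a^5 + 72*a^4 - 261*a^3 + 822*a^2 + 12*a - 152)/(a^6 - 6*a^5 + 36*a^4 - 104*a^3 + 288*a^2 - 384*a + 512)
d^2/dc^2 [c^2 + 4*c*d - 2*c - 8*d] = 2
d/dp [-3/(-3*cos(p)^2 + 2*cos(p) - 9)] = 6*(3*cos(p) - 1)*sin(p)/(3*cos(p)^2 - 2*cos(p) + 9)^2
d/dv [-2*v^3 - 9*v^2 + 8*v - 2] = -6*v^2 - 18*v + 8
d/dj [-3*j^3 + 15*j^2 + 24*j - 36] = -9*j^2 + 30*j + 24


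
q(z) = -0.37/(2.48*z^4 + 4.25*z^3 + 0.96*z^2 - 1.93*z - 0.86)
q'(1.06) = 0.24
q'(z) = -0.37*(-9.92*z^3 - 12.75*z^2 - 1.92*z + 1.93)/(2.48*z^4 + 4.25*z^3 + 0.96*z^2 - 1.93*z - 0.86)^2 = (3.6704*z^3 + 4.7175*z^2 + 0.7104*z - 0.7141)/(2.48*z^4 + 4.25*z^3 + 0.96*z^2 - 1.93*z - 0.86)^2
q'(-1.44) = -0.82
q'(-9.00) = -0.00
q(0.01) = 0.42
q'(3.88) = 0.00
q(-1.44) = -0.20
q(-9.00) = -0.00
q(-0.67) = -4.33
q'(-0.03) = -1.14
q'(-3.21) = -0.00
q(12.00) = -0.00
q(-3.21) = -0.00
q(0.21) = 0.31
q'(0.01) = -0.91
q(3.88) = -0.00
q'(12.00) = 0.00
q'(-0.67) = -24.09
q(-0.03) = 0.46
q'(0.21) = -0.23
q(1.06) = -0.06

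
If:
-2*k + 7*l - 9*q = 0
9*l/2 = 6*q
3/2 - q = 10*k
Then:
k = 3/32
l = 3/4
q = 9/16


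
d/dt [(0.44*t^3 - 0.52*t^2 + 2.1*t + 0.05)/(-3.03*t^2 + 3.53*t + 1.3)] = (-1.3332*t^4 + 3.1064*t^3 + 6.2434*t^2 - 1.049*t + 2.5535)/(9.1809*t^4 - 21.3918*t^3 + 4.5829*t^2 + 9.178*t + 1.69)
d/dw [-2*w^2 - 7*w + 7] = -4*w - 7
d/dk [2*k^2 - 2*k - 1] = 4*k - 2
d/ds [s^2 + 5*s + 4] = 2*s + 5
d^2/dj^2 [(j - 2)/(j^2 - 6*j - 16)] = 2*((8 - 3*j)*(-j^2 + 6*j + 16) - 4*(j - 3)^2*(j - 2))/(-j^2 + 6*j + 16)^3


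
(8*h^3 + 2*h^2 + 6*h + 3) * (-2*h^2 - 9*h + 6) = -16*h^5 - 76*h^4 + 18*h^3 - 48*h^2 + 9*h + 18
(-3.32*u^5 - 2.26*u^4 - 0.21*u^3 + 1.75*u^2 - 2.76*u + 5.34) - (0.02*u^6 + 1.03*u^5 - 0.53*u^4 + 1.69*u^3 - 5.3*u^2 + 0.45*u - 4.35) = -0.02*u^6 - 4.35*u^5 - 1.73*u^4 - 1.9*u^3 + 7.05*u^2 - 3.21*u + 9.69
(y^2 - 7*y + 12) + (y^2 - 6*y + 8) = 2*y^2 - 13*y + 20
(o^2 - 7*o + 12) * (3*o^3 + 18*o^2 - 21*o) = 3*o^5 - 3*o^4 - 111*o^3 + 363*o^2 - 252*o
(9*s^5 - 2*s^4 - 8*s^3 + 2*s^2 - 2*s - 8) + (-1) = 9*s^5 - 2*s^4 - 8*s^3 + 2*s^2 - 2*s - 9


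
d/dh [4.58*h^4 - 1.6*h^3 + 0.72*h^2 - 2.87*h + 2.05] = 18.32*h^3 - 4.8*h^2 + 1.44*h - 2.87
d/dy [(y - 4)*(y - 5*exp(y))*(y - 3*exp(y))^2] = (y - 3*exp(y))*(-2*(y - 4)*(y - 5*exp(y))*(3*exp(y) - 1) - (y - 4)*(y - 3*exp(y))*(5*exp(y) - 1) + (y - 5*exp(y))*(y - 3*exp(y)))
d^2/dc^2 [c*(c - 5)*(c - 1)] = 6*c - 12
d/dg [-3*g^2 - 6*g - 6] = -6*g - 6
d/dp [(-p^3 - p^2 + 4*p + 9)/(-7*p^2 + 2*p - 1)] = (7*p^4 - 4*p^3 + 29*p^2 + 128*p - 22)/(49*p^4 - 28*p^3 + 18*p^2 - 4*p + 1)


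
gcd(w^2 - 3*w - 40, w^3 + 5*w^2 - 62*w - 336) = w - 8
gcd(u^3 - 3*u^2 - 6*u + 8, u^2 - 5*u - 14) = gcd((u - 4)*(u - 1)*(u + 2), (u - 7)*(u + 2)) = u + 2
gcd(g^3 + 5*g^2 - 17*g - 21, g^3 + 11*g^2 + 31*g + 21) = g^2 + 8*g + 7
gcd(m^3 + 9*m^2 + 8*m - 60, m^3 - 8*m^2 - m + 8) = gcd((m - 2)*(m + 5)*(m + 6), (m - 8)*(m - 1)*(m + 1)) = 1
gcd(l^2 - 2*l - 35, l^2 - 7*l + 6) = 1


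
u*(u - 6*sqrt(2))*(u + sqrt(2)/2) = u^3 - 11*sqrt(2)*u^2/2 - 6*u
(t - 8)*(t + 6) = t^2 - 2*t - 48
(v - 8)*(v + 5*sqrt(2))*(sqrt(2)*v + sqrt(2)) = sqrt(2)*v^3 - 7*sqrt(2)*v^2 + 10*v^2 - 70*v - 8*sqrt(2)*v - 80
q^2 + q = q*(q + 1)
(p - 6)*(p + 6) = p^2 - 36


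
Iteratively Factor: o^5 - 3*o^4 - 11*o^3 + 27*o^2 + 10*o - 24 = (o + 1)*(o^4 - 4*o^3 - 7*o^2 + 34*o - 24) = (o - 4)*(o + 1)*(o^3 - 7*o + 6) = (o - 4)*(o + 1)*(o + 3)*(o^2 - 3*o + 2) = (o - 4)*(o - 1)*(o + 1)*(o + 3)*(o - 2)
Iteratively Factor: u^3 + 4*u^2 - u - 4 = (u + 4)*(u^2 - 1) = (u - 1)*(u + 4)*(u + 1)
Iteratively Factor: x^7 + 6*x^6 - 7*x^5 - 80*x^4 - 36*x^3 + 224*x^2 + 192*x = (x + 1)*(x^6 + 5*x^5 - 12*x^4 - 68*x^3 + 32*x^2 + 192*x) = (x + 1)*(x + 4)*(x^5 + x^4 - 16*x^3 - 4*x^2 + 48*x) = (x - 3)*(x + 1)*(x + 4)*(x^4 + 4*x^3 - 4*x^2 - 16*x) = (x - 3)*(x - 2)*(x + 1)*(x + 4)*(x^3 + 6*x^2 + 8*x) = (x - 3)*(x - 2)*(x + 1)*(x + 4)^2*(x^2 + 2*x) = x*(x - 3)*(x - 2)*(x + 1)*(x + 4)^2*(x + 2)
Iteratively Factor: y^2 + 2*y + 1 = (y + 1)*(y + 1)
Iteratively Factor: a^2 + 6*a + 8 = (a + 2)*(a + 4)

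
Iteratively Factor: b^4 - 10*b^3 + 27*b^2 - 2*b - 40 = (b - 4)*(b^3 - 6*b^2 + 3*b + 10) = (b - 4)*(b - 2)*(b^2 - 4*b - 5) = (b - 5)*(b - 4)*(b - 2)*(b + 1)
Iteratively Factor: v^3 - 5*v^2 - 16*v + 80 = (v + 4)*(v^2 - 9*v + 20) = (v - 5)*(v + 4)*(v - 4)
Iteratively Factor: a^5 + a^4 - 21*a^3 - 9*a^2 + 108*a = (a - 3)*(a^4 + 4*a^3 - 9*a^2 - 36*a) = (a - 3)^2*(a^3 + 7*a^2 + 12*a) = (a - 3)^2*(a + 3)*(a^2 + 4*a) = a*(a - 3)^2*(a + 3)*(a + 4)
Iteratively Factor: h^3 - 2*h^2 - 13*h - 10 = (h + 2)*(h^2 - 4*h - 5) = (h - 5)*(h + 2)*(h + 1)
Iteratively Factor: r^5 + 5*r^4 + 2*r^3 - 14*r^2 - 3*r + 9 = (r + 3)*(r^4 + 2*r^3 - 4*r^2 - 2*r + 3) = (r + 1)*(r + 3)*(r^3 + r^2 - 5*r + 3) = (r - 1)*(r + 1)*(r + 3)*(r^2 + 2*r - 3) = (r - 1)*(r + 1)*(r + 3)^2*(r - 1)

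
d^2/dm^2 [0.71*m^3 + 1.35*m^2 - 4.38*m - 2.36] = 4.26*m + 2.7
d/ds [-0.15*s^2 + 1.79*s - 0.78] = 1.79 - 0.3*s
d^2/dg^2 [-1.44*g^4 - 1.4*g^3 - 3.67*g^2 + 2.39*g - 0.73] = -17.28*g^2 - 8.4*g - 7.34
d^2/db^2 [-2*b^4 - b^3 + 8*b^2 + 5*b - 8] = -24*b^2 - 6*b + 16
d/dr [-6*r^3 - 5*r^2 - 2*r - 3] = -18*r^2 - 10*r - 2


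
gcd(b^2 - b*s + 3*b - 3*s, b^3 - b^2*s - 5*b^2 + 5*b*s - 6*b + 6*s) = -b + s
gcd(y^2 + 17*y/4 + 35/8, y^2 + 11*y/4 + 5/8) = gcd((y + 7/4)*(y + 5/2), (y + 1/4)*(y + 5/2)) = y + 5/2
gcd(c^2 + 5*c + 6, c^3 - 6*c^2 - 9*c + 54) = c + 3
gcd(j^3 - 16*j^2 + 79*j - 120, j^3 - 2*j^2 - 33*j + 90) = j^2 - 8*j + 15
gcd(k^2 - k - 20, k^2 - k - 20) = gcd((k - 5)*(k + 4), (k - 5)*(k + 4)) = k^2 - k - 20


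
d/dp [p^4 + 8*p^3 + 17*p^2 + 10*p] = 4*p^3 + 24*p^2 + 34*p + 10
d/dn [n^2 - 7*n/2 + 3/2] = 2*n - 7/2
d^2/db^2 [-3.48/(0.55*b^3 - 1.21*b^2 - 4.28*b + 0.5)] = ((11.484*b - 8.4216)*(0.55*b^3 - 1.21*b^2 - 4.28*b + 0.5) - 3.48*(-3.3*b^2 + 4.84*b + 8.56)*(-1.65*b^2 + 2.42*b + 4.28))/(0.55*b^3 - 1.21*b^2 - 4.28*b + 0.5)^3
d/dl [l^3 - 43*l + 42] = 3*l^2 - 43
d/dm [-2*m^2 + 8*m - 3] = 8 - 4*m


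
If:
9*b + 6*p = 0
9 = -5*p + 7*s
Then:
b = 6/5 - 14*s/15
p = 7*s/5 - 9/5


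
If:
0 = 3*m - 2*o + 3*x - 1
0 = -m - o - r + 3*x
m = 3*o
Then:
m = 3/7 - 9*x/7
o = 1/7 - 3*x/7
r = 33*x/7 - 4/7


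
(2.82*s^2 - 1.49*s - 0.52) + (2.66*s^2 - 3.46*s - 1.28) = 5.48*s^2 - 4.95*s - 1.8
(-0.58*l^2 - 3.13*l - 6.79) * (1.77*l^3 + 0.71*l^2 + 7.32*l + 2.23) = -1.0266*l^5 - 5.9519*l^4 - 18.4862*l^3 - 29.0259*l^2 - 56.6827*l - 15.1417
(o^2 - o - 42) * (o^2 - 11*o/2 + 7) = o^4 - 13*o^3/2 - 59*o^2/2 + 224*o - 294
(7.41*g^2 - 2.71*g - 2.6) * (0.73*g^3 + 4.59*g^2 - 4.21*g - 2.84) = 5.4093*g^5 + 32.0336*g^4 - 45.533*g^3 - 21.5693*g^2 + 18.6424*g + 7.384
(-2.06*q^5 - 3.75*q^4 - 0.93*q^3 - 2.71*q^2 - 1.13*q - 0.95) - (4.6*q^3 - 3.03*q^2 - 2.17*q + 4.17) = -2.06*q^5 - 3.75*q^4 - 5.53*q^3 + 0.32*q^2 + 1.04*q - 5.12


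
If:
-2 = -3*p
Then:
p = 2/3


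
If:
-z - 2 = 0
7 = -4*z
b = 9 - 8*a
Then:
No Solution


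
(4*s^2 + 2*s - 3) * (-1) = -4*s^2 - 2*s + 3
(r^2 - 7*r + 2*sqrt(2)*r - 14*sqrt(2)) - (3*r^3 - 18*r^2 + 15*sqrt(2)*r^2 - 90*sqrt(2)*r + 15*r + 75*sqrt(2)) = -3*r^3 - 15*sqrt(2)*r^2 + 19*r^2 - 22*r + 92*sqrt(2)*r - 89*sqrt(2)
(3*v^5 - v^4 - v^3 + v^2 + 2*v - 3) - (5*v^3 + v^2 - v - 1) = 3*v^5 - v^4 - 6*v^3 + 3*v - 2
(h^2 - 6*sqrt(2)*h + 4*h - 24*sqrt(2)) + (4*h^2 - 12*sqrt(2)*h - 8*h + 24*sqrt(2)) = 5*h^2 - 18*sqrt(2)*h - 4*h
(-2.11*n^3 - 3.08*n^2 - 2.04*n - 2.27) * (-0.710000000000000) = 1.4981*n^3 + 2.1868*n^2 + 1.4484*n + 1.6117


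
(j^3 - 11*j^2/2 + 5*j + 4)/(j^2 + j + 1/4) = 2*(j^2 - 6*j + 8)/(2*j + 1)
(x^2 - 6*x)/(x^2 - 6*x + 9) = x*(x - 6)/(x^2 - 6*x + 9)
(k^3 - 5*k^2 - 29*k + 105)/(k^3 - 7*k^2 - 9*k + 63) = (k + 5)/(k + 3)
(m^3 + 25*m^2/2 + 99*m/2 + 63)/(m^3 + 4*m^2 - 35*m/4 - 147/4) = 2*(m^2 + 9*m + 18)/(2*m^2 + m - 21)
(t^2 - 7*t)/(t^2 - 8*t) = (t - 7)/(t - 8)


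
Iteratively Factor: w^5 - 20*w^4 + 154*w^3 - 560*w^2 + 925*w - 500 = (w - 5)*(w^4 - 15*w^3 + 79*w^2 - 165*w + 100) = (w - 5)^2*(w^3 - 10*w^2 + 29*w - 20) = (w - 5)^2*(w - 1)*(w^2 - 9*w + 20) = (w - 5)^2*(w - 4)*(w - 1)*(w - 5)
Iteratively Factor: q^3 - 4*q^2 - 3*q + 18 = (q - 3)*(q^2 - q - 6) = (q - 3)*(q + 2)*(q - 3)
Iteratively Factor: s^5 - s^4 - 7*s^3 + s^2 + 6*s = (s - 3)*(s^4 + 2*s^3 - s^2 - 2*s) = s*(s - 3)*(s^3 + 2*s^2 - s - 2) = s*(s - 3)*(s + 2)*(s^2 - 1) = s*(s - 3)*(s + 1)*(s + 2)*(s - 1)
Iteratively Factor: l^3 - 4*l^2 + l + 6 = (l - 3)*(l^2 - l - 2) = (l - 3)*(l + 1)*(l - 2)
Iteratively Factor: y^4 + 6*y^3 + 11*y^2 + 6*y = (y)*(y^3 + 6*y^2 + 11*y + 6) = y*(y + 3)*(y^2 + 3*y + 2) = y*(y + 2)*(y + 3)*(y + 1)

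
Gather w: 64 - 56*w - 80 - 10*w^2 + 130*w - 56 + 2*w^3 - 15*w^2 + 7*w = 2*w^3 - 25*w^2 + 81*w - 72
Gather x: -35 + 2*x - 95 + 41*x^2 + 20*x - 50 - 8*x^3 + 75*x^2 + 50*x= -8*x^3 + 116*x^2 + 72*x - 180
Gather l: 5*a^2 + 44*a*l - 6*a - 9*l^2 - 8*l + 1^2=5*a^2 - 6*a - 9*l^2 + l*(44*a - 8) + 1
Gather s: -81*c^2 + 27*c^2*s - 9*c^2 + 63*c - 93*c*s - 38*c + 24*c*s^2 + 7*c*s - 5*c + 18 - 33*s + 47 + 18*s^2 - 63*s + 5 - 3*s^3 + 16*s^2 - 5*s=-90*c^2 + 20*c - 3*s^3 + s^2*(24*c + 34) + s*(27*c^2 - 86*c - 101) + 70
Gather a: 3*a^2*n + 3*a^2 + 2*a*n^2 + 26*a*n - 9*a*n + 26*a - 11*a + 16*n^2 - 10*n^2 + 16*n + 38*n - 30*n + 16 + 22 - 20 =a^2*(3*n + 3) + a*(2*n^2 + 17*n + 15) + 6*n^2 + 24*n + 18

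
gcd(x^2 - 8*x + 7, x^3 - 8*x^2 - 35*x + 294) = x - 7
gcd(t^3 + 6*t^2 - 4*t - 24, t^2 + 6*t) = t + 6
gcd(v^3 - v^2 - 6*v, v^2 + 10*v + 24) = 1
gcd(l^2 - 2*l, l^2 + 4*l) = l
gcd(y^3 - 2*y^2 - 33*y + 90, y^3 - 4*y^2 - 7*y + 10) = y - 5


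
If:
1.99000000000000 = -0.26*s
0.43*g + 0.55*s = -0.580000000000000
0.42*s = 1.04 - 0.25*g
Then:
No Solution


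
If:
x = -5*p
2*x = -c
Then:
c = -2*x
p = -x/5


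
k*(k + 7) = k^2 + 7*k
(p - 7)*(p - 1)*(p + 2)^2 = p^4 - 4*p^3 - 21*p^2 - 4*p + 28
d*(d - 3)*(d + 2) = d^3 - d^2 - 6*d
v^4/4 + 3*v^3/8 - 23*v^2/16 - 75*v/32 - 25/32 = (v/4 + 1/4)*(v - 5/2)*(v + 1/2)*(v + 5/2)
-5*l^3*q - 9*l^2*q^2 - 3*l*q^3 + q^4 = q*(-5*l + q)*(l + q)^2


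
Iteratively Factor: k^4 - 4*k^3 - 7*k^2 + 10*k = (k)*(k^3 - 4*k^2 - 7*k + 10) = k*(k - 1)*(k^2 - 3*k - 10) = k*(k - 5)*(k - 1)*(k + 2)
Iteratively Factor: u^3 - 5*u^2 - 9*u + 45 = (u + 3)*(u^2 - 8*u + 15) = (u - 3)*(u + 3)*(u - 5)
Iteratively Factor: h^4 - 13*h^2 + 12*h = (h + 4)*(h^3 - 4*h^2 + 3*h) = (h - 3)*(h + 4)*(h^2 - h) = h*(h - 3)*(h + 4)*(h - 1)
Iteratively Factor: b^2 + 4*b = (b + 4)*(b)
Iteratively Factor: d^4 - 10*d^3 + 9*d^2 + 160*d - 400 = (d - 5)*(d^3 - 5*d^2 - 16*d + 80) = (d - 5)*(d - 4)*(d^2 - d - 20) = (d - 5)^2*(d - 4)*(d + 4)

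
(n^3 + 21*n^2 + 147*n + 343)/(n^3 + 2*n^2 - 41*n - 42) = (n^2 + 14*n + 49)/(n^2 - 5*n - 6)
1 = 1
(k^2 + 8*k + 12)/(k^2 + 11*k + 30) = (k + 2)/(k + 5)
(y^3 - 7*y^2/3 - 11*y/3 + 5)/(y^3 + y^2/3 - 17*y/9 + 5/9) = 3*(y - 3)/(3*y - 1)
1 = 1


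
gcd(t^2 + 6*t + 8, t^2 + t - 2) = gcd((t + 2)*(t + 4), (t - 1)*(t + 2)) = t + 2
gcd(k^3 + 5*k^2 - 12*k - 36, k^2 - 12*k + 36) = 1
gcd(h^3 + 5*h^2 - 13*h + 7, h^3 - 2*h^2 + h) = h^2 - 2*h + 1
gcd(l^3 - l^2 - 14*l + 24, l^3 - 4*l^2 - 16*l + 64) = l + 4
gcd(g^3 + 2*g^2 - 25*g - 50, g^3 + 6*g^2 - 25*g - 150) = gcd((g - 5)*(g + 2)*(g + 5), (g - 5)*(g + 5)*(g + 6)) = g^2 - 25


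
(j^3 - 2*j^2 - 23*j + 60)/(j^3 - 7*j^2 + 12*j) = (j + 5)/j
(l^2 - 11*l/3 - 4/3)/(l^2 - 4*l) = (l + 1/3)/l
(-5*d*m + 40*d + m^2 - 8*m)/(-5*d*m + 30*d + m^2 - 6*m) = (m - 8)/(m - 6)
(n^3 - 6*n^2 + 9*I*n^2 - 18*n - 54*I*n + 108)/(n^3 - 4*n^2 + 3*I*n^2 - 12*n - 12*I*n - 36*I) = (n + 6*I)/(n + 2)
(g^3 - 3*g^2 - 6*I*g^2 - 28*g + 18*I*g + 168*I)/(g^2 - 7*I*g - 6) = (g^2 - 3*g - 28)/(g - I)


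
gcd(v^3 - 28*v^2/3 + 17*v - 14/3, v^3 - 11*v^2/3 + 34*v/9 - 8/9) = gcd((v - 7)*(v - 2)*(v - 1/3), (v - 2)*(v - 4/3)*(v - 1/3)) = v^2 - 7*v/3 + 2/3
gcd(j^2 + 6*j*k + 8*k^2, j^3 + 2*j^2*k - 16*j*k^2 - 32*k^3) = j^2 + 6*j*k + 8*k^2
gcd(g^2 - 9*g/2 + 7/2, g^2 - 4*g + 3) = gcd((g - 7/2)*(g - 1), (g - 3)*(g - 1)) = g - 1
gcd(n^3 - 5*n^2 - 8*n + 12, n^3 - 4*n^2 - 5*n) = 1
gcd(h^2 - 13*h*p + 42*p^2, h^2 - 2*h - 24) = 1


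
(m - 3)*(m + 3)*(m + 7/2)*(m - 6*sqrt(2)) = m^4 - 6*sqrt(2)*m^3 + 7*m^3/2 - 21*sqrt(2)*m^2 - 9*m^2 - 63*m/2 + 54*sqrt(2)*m + 189*sqrt(2)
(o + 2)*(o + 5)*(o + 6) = o^3 + 13*o^2 + 52*o + 60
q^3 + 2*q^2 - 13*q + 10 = (q - 2)*(q - 1)*(q + 5)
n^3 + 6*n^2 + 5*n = n*(n + 1)*(n + 5)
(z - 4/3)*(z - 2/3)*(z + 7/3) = z^3 + z^2/3 - 34*z/9 + 56/27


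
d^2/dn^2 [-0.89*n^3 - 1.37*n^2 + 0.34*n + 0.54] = -5.34*n - 2.74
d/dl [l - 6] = 1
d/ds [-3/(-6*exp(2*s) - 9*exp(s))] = (-4*exp(s) - 3)*exp(-s)/(2*exp(s) + 3)^2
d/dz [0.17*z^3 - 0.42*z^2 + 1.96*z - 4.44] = 0.51*z^2 - 0.84*z + 1.96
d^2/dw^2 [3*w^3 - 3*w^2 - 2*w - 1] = 18*w - 6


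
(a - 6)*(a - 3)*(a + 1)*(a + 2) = a^4 - 6*a^3 - 7*a^2 + 36*a + 36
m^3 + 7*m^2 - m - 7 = (m - 1)*(m + 1)*(m + 7)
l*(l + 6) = l^2 + 6*l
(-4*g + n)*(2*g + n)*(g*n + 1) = -8*g^3*n - 2*g^2*n^2 - 8*g^2 + g*n^3 - 2*g*n + n^2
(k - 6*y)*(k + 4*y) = k^2 - 2*k*y - 24*y^2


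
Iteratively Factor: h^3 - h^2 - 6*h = (h + 2)*(h^2 - 3*h) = h*(h + 2)*(h - 3)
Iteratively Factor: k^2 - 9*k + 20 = (k - 5)*(k - 4)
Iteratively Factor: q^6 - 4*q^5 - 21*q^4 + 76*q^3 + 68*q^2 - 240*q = (q - 2)*(q^5 - 2*q^4 - 25*q^3 + 26*q^2 + 120*q) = (q - 3)*(q - 2)*(q^4 + q^3 - 22*q^2 - 40*q) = (q - 5)*(q - 3)*(q - 2)*(q^3 + 6*q^2 + 8*q) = (q - 5)*(q - 3)*(q - 2)*(q + 2)*(q^2 + 4*q) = q*(q - 5)*(q - 3)*(q - 2)*(q + 2)*(q + 4)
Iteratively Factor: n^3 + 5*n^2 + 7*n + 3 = (n + 3)*(n^2 + 2*n + 1) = (n + 1)*(n + 3)*(n + 1)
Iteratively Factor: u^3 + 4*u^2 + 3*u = (u + 3)*(u^2 + u) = u*(u + 3)*(u + 1)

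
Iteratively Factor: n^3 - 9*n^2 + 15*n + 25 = (n - 5)*(n^2 - 4*n - 5) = (n - 5)*(n + 1)*(n - 5)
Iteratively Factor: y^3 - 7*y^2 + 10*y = (y - 2)*(y^2 - 5*y) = (y - 5)*(y - 2)*(y)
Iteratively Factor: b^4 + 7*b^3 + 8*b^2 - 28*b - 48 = (b - 2)*(b^3 + 9*b^2 + 26*b + 24) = (b - 2)*(b + 2)*(b^2 + 7*b + 12) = (b - 2)*(b + 2)*(b + 3)*(b + 4)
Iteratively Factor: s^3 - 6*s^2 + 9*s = (s - 3)*(s^2 - 3*s) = s*(s - 3)*(s - 3)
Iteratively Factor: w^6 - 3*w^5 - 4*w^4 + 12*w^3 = (w - 3)*(w^5 - 4*w^3) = w*(w - 3)*(w^4 - 4*w^2) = w*(w - 3)*(w + 2)*(w^3 - 2*w^2) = w^2*(w - 3)*(w + 2)*(w^2 - 2*w) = w^3*(w - 3)*(w + 2)*(w - 2)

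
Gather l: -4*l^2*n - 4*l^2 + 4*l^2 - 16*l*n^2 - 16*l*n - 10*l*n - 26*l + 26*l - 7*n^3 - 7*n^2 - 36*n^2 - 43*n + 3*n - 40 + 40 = -4*l^2*n + l*(-16*n^2 - 26*n) - 7*n^3 - 43*n^2 - 40*n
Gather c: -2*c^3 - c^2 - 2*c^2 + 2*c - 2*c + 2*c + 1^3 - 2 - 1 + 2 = -2*c^3 - 3*c^2 + 2*c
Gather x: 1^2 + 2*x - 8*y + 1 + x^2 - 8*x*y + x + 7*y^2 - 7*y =x^2 + x*(3 - 8*y) + 7*y^2 - 15*y + 2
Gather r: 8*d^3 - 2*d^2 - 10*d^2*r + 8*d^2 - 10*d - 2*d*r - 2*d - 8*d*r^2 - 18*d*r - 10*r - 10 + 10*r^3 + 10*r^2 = 8*d^3 + 6*d^2 - 12*d + 10*r^3 + r^2*(10 - 8*d) + r*(-10*d^2 - 20*d - 10) - 10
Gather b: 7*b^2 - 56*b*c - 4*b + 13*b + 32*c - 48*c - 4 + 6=7*b^2 + b*(9 - 56*c) - 16*c + 2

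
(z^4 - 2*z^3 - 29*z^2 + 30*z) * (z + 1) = z^5 - z^4 - 31*z^3 + z^2 + 30*z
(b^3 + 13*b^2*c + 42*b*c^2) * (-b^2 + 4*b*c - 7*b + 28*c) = -b^5 - 9*b^4*c - 7*b^4 + 10*b^3*c^2 - 63*b^3*c + 168*b^2*c^3 + 70*b^2*c^2 + 1176*b*c^3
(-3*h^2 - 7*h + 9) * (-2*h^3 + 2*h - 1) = 6*h^5 + 14*h^4 - 24*h^3 - 11*h^2 + 25*h - 9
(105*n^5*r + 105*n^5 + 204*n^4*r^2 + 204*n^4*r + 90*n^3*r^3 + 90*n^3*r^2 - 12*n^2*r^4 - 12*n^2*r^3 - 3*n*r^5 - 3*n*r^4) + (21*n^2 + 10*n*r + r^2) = 105*n^5*r + 105*n^5 + 204*n^4*r^2 + 204*n^4*r + 90*n^3*r^3 + 90*n^3*r^2 - 12*n^2*r^4 - 12*n^2*r^3 + 21*n^2 - 3*n*r^5 - 3*n*r^4 + 10*n*r + r^2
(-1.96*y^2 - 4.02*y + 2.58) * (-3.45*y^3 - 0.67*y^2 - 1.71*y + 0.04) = 6.762*y^5 + 15.1822*y^4 - 2.856*y^3 + 5.0672*y^2 - 4.5726*y + 0.1032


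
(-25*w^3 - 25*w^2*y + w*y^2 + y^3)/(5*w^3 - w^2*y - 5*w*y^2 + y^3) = (5*w + y)/(-w + y)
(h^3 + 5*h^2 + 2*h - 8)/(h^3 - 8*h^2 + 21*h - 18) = (h^3 + 5*h^2 + 2*h - 8)/(h^3 - 8*h^2 + 21*h - 18)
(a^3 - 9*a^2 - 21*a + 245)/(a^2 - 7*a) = a - 2 - 35/a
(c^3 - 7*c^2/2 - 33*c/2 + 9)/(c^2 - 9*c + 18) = (2*c^2 + 5*c - 3)/(2*(c - 3))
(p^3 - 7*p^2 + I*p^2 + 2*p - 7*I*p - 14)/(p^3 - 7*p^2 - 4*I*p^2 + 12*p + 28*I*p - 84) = (p - I)/(p - 6*I)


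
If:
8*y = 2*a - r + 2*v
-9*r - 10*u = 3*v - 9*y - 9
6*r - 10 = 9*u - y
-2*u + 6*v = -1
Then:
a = 86*y/21 + 533/588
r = 10*y/21 + 391/294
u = 3*y/7 - 11/49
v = y/7 - 71/294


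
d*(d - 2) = d^2 - 2*d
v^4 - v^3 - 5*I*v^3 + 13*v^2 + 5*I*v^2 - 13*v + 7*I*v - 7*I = (v - 1)*(v - 7*I)*(v + I)^2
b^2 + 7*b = b*(b + 7)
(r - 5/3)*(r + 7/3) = r^2 + 2*r/3 - 35/9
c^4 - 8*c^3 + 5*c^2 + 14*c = c*(c - 7)*(c - 2)*(c + 1)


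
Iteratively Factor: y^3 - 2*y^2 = (y - 2)*(y^2) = y*(y - 2)*(y)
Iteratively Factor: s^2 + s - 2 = (s - 1)*(s + 2)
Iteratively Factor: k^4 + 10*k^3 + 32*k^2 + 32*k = (k + 2)*(k^3 + 8*k^2 + 16*k) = (k + 2)*(k + 4)*(k^2 + 4*k) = k*(k + 2)*(k + 4)*(k + 4)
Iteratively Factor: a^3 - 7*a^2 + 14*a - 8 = (a - 1)*(a^2 - 6*a + 8) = (a - 2)*(a - 1)*(a - 4)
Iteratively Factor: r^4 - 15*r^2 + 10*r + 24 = (r - 2)*(r^3 + 2*r^2 - 11*r - 12) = (r - 2)*(r + 4)*(r^2 - 2*r - 3) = (r - 2)*(r + 1)*(r + 4)*(r - 3)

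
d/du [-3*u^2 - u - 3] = -6*u - 1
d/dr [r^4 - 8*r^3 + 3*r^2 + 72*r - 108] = 4*r^3 - 24*r^2 + 6*r + 72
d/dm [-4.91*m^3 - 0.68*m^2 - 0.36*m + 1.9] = -14.73*m^2 - 1.36*m - 0.36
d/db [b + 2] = 1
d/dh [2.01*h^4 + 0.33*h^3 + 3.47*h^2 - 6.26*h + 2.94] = 8.04*h^3 + 0.99*h^2 + 6.94*h - 6.26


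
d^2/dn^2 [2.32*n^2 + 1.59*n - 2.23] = 4.64000000000000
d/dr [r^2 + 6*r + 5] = 2*r + 6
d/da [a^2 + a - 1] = 2*a + 1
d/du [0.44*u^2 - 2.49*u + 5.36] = 0.88*u - 2.49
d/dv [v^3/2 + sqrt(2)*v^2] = v*(3*v + 4*sqrt(2))/2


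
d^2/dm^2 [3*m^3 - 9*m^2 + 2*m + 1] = 18*m - 18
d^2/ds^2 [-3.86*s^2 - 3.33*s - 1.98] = -7.72000000000000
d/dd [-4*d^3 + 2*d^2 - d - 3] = -12*d^2 + 4*d - 1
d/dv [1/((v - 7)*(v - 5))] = 2*(6 - v)/(v^4 - 24*v^3 + 214*v^2 - 840*v + 1225)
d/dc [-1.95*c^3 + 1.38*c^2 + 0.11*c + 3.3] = -5.85*c^2 + 2.76*c + 0.11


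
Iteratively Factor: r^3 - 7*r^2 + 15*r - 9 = (r - 1)*(r^2 - 6*r + 9) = (r - 3)*(r - 1)*(r - 3)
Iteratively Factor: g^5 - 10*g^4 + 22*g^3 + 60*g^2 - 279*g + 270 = (g - 2)*(g^4 - 8*g^3 + 6*g^2 + 72*g - 135) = (g - 2)*(g + 3)*(g^3 - 11*g^2 + 39*g - 45) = (g - 5)*(g - 2)*(g + 3)*(g^2 - 6*g + 9) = (g - 5)*(g - 3)*(g - 2)*(g + 3)*(g - 3)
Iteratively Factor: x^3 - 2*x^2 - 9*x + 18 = (x + 3)*(x^2 - 5*x + 6) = (x - 3)*(x + 3)*(x - 2)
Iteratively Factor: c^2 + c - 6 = (c - 2)*(c + 3)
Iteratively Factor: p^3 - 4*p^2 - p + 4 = (p + 1)*(p^2 - 5*p + 4) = (p - 1)*(p + 1)*(p - 4)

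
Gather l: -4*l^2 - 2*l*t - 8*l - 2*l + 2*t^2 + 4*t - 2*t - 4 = -4*l^2 + l*(-2*t - 10) + 2*t^2 + 2*t - 4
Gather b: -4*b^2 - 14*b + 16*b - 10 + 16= -4*b^2 + 2*b + 6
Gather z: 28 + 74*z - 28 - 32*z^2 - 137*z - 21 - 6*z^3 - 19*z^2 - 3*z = -6*z^3 - 51*z^2 - 66*z - 21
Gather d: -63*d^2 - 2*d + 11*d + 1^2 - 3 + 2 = -63*d^2 + 9*d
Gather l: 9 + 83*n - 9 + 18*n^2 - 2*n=18*n^2 + 81*n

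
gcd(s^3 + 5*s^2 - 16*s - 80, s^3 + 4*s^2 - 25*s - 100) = s^2 + 9*s + 20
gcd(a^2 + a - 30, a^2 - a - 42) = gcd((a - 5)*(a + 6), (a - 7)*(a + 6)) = a + 6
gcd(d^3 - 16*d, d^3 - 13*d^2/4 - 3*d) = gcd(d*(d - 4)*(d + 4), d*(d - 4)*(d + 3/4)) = d^2 - 4*d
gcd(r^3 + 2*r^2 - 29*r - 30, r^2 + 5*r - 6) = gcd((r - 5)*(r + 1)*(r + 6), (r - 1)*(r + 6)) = r + 6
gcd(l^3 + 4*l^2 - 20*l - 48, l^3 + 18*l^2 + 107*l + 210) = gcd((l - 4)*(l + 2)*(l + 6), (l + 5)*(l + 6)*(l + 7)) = l + 6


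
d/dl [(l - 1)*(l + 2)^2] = 3*l*(l + 2)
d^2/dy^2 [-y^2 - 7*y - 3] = -2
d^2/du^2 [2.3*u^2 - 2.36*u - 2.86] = 4.60000000000000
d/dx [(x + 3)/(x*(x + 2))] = (-x^2 - 6*x - 6)/(x^2*(x^2 + 4*x + 4))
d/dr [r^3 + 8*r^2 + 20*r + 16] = 3*r^2 + 16*r + 20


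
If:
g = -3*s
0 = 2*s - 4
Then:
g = -6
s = 2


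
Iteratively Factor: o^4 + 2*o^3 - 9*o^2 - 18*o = (o + 3)*(o^3 - o^2 - 6*o) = (o + 2)*(o + 3)*(o^2 - 3*o) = (o - 3)*(o + 2)*(o + 3)*(o)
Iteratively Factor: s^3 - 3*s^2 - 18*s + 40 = (s + 4)*(s^2 - 7*s + 10) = (s - 5)*(s + 4)*(s - 2)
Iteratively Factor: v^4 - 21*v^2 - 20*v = (v)*(v^3 - 21*v - 20) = v*(v + 4)*(v^2 - 4*v - 5) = v*(v + 1)*(v + 4)*(v - 5)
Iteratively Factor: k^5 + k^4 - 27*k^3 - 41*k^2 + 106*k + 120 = (k + 4)*(k^4 - 3*k^3 - 15*k^2 + 19*k + 30) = (k + 1)*(k + 4)*(k^3 - 4*k^2 - 11*k + 30) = (k - 2)*(k + 1)*(k + 4)*(k^2 - 2*k - 15) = (k - 2)*(k + 1)*(k + 3)*(k + 4)*(k - 5)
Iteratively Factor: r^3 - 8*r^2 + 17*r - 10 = (r - 5)*(r^2 - 3*r + 2) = (r - 5)*(r - 1)*(r - 2)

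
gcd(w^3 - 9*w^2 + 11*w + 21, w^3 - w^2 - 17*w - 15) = w + 1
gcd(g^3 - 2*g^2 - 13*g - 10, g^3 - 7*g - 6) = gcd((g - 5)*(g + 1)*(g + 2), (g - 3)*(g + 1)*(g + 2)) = g^2 + 3*g + 2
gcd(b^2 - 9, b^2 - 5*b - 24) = b + 3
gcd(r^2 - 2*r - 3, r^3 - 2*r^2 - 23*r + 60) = r - 3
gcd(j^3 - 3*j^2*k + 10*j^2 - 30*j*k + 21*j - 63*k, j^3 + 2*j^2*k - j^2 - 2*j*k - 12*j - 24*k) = j + 3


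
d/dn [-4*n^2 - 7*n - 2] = -8*n - 7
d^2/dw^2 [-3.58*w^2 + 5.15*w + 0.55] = -7.16000000000000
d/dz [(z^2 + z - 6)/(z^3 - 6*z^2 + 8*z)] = (-z^2 - 6*z + 12)/(z^2*(z^2 - 8*z + 16))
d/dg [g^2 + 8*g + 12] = 2*g + 8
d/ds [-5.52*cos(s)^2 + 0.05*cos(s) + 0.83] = (11.04*cos(s) - 0.05)*sin(s)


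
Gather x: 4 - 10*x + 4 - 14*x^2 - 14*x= -14*x^2 - 24*x + 8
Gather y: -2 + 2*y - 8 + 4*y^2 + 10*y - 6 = 4*y^2 + 12*y - 16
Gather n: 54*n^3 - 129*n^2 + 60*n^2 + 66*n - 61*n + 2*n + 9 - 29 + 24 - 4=54*n^3 - 69*n^2 + 7*n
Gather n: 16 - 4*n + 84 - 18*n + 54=154 - 22*n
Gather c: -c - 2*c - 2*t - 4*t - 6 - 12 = -3*c - 6*t - 18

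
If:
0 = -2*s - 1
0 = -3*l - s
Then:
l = 1/6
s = -1/2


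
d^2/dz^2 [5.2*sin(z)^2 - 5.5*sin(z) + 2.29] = 5.5*sin(z) + 10.4*cos(2*z)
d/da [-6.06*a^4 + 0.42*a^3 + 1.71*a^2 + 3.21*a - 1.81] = -24.24*a^3 + 1.26*a^2 + 3.42*a + 3.21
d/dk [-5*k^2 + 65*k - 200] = 65 - 10*k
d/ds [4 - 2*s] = -2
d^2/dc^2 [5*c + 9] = 0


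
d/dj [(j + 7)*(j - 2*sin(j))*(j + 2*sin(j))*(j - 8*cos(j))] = (j + 7)*(j - 2*sin(j))*(j + 2*sin(j))*(8*sin(j) + 1) + (j + 7)*(j - 2*sin(j))*(j - 8*cos(j))*(2*cos(j) + 1) - (j + 7)*(j + 2*sin(j))*(j - 8*cos(j))*(2*cos(j) - 1) + (j - 2*sin(j))*(j + 2*sin(j))*(j - 8*cos(j))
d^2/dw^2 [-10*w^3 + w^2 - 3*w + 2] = 2 - 60*w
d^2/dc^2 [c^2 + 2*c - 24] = 2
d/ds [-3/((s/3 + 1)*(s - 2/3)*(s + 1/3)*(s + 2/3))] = 486*(54*s^3 + 135*s^2 + 15*s - 20)/(729*s^8 + 4860*s^7 + 8910*s^6 + 540*s^5 - 7623*s^4 - 3360*s^3 + 1240*s^2 + 960*s + 144)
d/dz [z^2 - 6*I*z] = 2*z - 6*I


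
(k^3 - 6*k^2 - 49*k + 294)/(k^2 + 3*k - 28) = (k^2 - 13*k + 42)/(k - 4)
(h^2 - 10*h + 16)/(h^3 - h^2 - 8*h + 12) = (h - 8)/(h^2 + h - 6)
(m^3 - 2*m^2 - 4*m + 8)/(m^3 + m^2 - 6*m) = (m^2 - 4)/(m*(m + 3))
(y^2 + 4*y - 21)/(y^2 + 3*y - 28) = (y - 3)/(y - 4)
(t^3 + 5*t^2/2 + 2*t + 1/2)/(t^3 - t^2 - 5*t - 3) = (t + 1/2)/(t - 3)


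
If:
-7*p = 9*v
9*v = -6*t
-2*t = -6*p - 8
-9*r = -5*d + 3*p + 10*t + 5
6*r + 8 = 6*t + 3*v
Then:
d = -597/55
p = -24/11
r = -100/33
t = -28/11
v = 56/33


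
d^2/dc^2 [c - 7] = 0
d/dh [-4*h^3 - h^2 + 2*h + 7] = -12*h^2 - 2*h + 2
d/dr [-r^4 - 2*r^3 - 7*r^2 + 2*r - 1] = -4*r^3 - 6*r^2 - 14*r + 2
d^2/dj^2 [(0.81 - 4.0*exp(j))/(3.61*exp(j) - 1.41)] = (-9.80439899999999*exp(j) - 3.829419)*exp(j)/(47.045881*exp(3*j) - 55.125783*exp(2*j) + 21.531123*exp(j) - 2.803221)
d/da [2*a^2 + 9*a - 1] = 4*a + 9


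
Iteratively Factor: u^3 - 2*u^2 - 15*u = (u)*(u^2 - 2*u - 15) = u*(u + 3)*(u - 5)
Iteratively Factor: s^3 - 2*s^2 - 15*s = (s)*(s^2 - 2*s - 15) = s*(s + 3)*(s - 5)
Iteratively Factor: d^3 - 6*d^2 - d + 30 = (d - 3)*(d^2 - 3*d - 10) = (d - 5)*(d - 3)*(d + 2)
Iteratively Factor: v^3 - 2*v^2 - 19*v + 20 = (v - 1)*(v^2 - v - 20) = (v - 1)*(v + 4)*(v - 5)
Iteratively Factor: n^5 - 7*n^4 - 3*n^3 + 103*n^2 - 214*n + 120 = (n - 2)*(n^4 - 5*n^3 - 13*n^2 + 77*n - 60) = (n - 2)*(n + 4)*(n^3 - 9*n^2 + 23*n - 15) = (n - 3)*(n - 2)*(n + 4)*(n^2 - 6*n + 5) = (n - 5)*(n - 3)*(n - 2)*(n + 4)*(n - 1)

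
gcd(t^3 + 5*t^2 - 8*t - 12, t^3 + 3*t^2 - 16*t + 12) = t^2 + 4*t - 12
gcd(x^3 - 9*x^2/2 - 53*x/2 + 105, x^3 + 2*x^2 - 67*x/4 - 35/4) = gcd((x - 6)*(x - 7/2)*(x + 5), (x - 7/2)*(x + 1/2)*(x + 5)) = x^2 + 3*x/2 - 35/2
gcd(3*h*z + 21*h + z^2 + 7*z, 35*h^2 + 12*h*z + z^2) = 1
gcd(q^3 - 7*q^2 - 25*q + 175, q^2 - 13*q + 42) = q - 7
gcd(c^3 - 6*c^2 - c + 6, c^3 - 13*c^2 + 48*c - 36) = c^2 - 7*c + 6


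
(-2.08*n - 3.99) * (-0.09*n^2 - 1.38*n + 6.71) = 0.1872*n^3 + 3.2295*n^2 - 8.4506*n - 26.7729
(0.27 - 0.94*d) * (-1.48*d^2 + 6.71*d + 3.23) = 1.3912*d^3 - 6.707*d^2 - 1.2245*d + 0.8721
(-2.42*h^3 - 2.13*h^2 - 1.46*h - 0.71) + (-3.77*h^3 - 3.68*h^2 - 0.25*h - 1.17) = -6.19*h^3 - 5.81*h^2 - 1.71*h - 1.88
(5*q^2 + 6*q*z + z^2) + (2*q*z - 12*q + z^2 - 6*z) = 5*q^2 + 8*q*z - 12*q + 2*z^2 - 6*z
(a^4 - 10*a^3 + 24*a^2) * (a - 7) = a^5 - 17*a^4 + 94*a^3 - 168*a^2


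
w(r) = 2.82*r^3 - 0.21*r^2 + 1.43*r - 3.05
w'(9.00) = 682.91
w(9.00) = 2048.59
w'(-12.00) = 1224.71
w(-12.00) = -4923.41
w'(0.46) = 3.03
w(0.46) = -2.16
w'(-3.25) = 92.15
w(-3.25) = -106.72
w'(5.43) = 248.59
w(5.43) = 450.01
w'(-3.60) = 112.58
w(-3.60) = -142.49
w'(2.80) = 66.58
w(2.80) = 61.21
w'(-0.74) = 6.37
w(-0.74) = -5.37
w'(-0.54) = 4.12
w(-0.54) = -4.33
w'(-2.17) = 42.18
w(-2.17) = -35.96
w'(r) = 8.46*r^2 - 0.42*r + 1.43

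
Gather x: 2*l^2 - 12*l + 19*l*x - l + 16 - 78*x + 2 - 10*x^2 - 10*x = 2*l^2 - 13*l - 10*x^2 + x*(19*l - 88) + 18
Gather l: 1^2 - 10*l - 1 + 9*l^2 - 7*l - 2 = 9*l^2 - 17*l - 2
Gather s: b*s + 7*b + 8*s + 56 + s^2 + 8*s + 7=7*b + s^2 + s*(b + 16) + 63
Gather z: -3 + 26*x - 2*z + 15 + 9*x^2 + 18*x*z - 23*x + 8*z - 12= 9*x^2 + 3*x + z*(18*x + 6)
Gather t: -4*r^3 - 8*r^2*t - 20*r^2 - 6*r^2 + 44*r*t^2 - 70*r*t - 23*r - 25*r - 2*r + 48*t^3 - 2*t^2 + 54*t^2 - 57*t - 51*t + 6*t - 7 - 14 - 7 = -4*r^3 - 26*r^2 - 50*r + 48*t^3 + t^2*(44*r + 52) + t*(-8*r^2 - 70*r - 102) - 28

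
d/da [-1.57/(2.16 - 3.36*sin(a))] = -5.2752*cos(a)/(3.36*sin(a) - 2.16)^2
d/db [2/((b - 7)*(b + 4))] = 2*(3 - 2*b)/(b^4 - 6*b^3 - 47*b^2 + 168*b + 784)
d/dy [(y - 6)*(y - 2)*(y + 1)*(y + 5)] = 4*y^3 - 6*y^2 - 62*y + 32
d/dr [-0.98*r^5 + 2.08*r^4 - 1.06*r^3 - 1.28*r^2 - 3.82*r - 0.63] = -4.9*r^4 + 8.32*r^3 - 3.18*r^2 - 2.56*r - 3.82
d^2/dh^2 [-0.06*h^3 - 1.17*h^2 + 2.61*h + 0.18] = -0.36*h - 2.34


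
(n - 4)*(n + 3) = n^2 - n - 12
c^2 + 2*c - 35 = (c - 5)*(c + 7)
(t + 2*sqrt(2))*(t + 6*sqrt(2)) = t^2 + 8*sqrt(2)*t + 24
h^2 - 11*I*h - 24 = (h - 8*I)*(h - 3*I)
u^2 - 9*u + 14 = (u - 7)*(u - 2)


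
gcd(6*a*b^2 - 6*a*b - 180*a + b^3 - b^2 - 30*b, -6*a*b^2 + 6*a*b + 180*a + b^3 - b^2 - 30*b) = b^2 - b - 30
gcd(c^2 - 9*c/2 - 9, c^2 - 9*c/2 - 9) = c^2 - 9*c/2 - 9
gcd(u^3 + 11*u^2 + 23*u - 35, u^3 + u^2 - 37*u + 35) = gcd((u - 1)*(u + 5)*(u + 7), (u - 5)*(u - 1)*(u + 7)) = u^2 + 6*u - 7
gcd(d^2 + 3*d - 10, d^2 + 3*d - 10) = d^2 + 3*d - 10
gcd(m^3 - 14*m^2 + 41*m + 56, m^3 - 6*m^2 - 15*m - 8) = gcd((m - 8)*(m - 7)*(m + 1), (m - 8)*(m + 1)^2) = m^2 - 7*m - 8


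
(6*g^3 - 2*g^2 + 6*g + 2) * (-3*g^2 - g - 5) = -18*g^5 - 46*g^3 - 2*g^2 - 32*g - 10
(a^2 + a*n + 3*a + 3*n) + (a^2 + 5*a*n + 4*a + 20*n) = 2*a^2 + 6*a*n + 7*a + 23*n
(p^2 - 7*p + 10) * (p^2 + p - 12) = p^4 - 6*p^3 - 9*p^2 + 94*p - 120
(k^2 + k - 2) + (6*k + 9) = k^2 + 7*k + 7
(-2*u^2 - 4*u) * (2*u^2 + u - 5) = -4*u^4 - 10*u^3 + 6*u^2 + 20*u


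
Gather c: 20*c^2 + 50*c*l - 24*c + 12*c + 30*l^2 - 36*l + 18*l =20*c^2 + c*(50*l - 12) + 30*l^2 - 18*l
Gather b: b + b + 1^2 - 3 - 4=2*b - 6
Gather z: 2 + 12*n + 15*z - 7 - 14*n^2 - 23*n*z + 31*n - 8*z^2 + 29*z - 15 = -14*n^2 + 43*n - 8*z^2 + z*(44 - 23*n) - 20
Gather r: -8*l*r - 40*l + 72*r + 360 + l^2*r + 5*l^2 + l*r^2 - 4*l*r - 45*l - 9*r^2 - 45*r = 5*l^2 - 85*l + r^2*(l - 9) + r*(l^2 - 12*l + 27) + 360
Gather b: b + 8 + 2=b + 10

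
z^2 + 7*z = z*(z + 7)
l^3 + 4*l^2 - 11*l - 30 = (l - 3)*(l + 2)*(l + 5)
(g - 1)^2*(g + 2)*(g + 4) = g^4 + 4*g^3 - 3*g^2 - 10*g + 8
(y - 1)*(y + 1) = y^2 - 1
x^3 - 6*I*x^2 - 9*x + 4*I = (x - 4*I)*(x - I)^2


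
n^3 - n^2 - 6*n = n*(n - 3)*(n + 2)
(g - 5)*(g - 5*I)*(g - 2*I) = g^3 - 5*g^2 - 7*I*g^2 - 10*g + 35*I*g + 50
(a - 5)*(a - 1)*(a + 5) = a^3 - a^2 - 25*a + 25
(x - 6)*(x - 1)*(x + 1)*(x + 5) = x^4 - x^3 - 31*x^2 + x + 30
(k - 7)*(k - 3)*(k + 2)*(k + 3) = k^4 - 5*k^3 - 23*k^2 + 45*k + 126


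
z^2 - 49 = (z - 7)*(z + 7)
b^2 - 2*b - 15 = (b - 5)*(b + 3)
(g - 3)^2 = g^2 - 6*g + 9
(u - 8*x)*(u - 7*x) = u^2 - 15*u*x + 56*x^2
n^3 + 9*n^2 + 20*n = n*(n + 4)*(n + 5)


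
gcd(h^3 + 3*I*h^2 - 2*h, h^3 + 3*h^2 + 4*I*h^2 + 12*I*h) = h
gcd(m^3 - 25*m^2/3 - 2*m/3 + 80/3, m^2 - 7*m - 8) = m - 8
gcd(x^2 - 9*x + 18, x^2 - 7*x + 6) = x - 6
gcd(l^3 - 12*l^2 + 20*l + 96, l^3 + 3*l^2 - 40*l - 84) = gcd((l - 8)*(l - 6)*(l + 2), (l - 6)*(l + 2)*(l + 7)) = l^2 - 4*l - 12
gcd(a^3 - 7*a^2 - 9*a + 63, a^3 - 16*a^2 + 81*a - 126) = a^2 - 10*a + 21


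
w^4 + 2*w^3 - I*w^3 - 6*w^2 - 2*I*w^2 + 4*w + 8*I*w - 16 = (w - 2)*(w + 4)*(w - 2*I)*(w + I)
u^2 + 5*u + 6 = (u + 2)*(u + 3)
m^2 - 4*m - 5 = (m - 5)*(m + 1)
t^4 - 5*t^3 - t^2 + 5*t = t*(t - 5)*(t - 1)*(t + 1)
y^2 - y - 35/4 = (y - 7/2)*(y + 5/2)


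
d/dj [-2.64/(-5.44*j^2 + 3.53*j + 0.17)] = (9.3192 - 28.7232*j)/(-5.44*j^2 + 3.53*j + 0.17)^2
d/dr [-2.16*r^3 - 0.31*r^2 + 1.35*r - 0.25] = -6.48*r^2 - 0.62*r + 1.35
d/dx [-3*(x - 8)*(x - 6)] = 42 - 6*x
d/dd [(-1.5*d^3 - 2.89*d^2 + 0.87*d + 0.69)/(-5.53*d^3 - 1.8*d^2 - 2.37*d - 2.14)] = (3.5527136788005e-15*d^5 - 13.2817*d^4 + 16.7322*d^3 + 29.4924*d^2 + 14.8532*d - 0.2265)/(30.5809*d^6 + 19.908*d^5 + 29.4522*d^4 + 32.2004*d^3 + 13.3209*d^2 + 10.1436*d + 4.5796)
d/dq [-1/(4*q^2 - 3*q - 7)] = (8*q - 3)/(-4*q^2 + 3*q + 7)^2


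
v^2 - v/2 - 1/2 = (v - 1)*(v + 1/2)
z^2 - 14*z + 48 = (z - 8)*(z - 6)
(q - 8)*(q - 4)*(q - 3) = q^3 - 15*q^2 + 68*q - 96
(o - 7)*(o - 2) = o^2 - 9*o + 14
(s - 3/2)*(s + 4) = s^2 + 5*s/2 - 6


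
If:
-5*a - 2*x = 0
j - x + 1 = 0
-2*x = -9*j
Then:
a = -18/35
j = 2/7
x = 9/7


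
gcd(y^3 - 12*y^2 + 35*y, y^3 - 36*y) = y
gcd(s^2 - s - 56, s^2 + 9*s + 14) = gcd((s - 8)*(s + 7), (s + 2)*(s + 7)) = s + 7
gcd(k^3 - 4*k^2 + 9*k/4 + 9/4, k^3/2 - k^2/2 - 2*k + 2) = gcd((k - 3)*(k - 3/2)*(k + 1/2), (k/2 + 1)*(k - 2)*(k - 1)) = 1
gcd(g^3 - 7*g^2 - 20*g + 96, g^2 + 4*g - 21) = g - 3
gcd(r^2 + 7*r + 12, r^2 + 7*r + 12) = r^2 + 7*r + 12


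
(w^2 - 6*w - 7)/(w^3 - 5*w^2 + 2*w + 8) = (w - 7)/(w^2 - 6*w + 8)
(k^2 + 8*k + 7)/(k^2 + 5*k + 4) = (k + 7)/(k + 4)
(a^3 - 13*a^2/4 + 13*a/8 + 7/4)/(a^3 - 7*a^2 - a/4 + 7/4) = (4*a^2 - 15*a + 14)/(2*(2*a^2 - 15*a + 7))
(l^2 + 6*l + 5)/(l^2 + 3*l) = (l^2 + 6*l + 5)/(l*(l + 3))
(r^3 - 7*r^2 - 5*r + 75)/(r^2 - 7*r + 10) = (r^2 - 2*r - 15)/(r - 2)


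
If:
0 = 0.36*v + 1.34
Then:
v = -3.72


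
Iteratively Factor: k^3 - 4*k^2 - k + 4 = (k - 4)*(k^2 - 1) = (k - 4)*(k + 1)*(k - 1)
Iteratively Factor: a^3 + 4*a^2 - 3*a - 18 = (a + 3)*(a^2 + a - 6) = (a - 2)*(a + 3)*(a + 3)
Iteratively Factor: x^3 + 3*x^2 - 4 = (x + 2)*(x^2 + x - 2) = (x + 2)^2*(x - 1)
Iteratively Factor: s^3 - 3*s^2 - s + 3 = (s - 3)*(s^2 - 1) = (s - 3)*(s + 1)*(s - 1)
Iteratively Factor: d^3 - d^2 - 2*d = (d + 1)*(d^2 - 2*d) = d*(d + 1)*(d - 2)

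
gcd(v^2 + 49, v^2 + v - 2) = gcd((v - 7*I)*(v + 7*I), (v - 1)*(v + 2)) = 1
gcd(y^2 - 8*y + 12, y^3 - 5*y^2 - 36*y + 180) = y - 6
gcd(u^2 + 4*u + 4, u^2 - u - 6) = u + 2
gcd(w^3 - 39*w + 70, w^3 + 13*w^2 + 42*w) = w + 7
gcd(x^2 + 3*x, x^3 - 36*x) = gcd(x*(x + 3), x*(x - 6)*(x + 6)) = x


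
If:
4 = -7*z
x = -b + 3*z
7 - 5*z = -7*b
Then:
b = -69/49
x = -15/49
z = -4/7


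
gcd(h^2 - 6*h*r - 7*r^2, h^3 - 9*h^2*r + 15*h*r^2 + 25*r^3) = h + r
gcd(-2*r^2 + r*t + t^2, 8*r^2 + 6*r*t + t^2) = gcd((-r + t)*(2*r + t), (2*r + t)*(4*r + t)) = 2*r + t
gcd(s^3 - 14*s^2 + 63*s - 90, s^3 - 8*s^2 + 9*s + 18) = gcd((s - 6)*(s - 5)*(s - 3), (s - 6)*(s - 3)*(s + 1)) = s^2 - 9*s + 18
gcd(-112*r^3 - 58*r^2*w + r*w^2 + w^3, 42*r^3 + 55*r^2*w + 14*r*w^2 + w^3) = 7*r + w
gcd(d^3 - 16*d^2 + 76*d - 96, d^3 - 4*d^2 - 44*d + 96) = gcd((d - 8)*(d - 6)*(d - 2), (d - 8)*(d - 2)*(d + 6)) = d^2 - 10*d + 16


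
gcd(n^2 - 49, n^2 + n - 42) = n + 7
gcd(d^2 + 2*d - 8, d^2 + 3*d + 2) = 1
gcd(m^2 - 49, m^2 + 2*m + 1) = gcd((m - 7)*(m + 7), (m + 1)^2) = 1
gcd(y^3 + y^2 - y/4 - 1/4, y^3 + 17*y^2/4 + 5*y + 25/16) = y + 1/2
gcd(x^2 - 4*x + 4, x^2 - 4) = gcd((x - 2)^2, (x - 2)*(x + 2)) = x - 2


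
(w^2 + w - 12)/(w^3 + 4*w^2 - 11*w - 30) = (w + 4)/(w^2 + 7*w + 10)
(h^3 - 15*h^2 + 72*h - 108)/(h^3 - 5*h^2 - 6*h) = (h^2 - 9*h + 18)/(h*(h + 1))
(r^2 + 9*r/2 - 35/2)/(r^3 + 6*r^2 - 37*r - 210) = (r - 5/2)/(r^2 - r - 30)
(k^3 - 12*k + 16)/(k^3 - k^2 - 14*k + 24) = (k - 2)/(k - 3)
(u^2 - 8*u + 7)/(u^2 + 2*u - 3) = (u - 7)/(u + 3)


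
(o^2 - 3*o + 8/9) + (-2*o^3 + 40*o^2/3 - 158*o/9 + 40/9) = -2*o^3 + 43*o^2/3 - 185*o/9 + 16/3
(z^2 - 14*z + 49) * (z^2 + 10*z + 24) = z^4 - 4*z^3 - 67*z^2 + 154*z + 1176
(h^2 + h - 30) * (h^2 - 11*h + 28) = h^4 - 10*h^3 - 13*h^2 + 358*h - 840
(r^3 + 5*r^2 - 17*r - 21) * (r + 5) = r^4 + 10*r^3 + 8*r^2 - 106*r - 105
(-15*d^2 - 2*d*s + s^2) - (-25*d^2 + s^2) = 10*d^2 - 2*d*s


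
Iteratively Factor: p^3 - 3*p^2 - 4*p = (p)*(p^2 - 3*p - 4) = p*(p + 1)*(p - 4)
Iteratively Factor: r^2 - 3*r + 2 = (r - 1)*(r - 2)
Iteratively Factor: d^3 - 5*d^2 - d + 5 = (d + 1)*(d^2 - 6*d + 5) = (d - 5)*(d + 1)*(d - 1)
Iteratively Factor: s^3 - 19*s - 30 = (s + 2)*(s^2 - 2*s - 15) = (s - 5)*(s + 2)*(s + 3)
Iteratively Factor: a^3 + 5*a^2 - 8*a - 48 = (a + 4)*(a^2 + a - 12) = (a + 4)^2*(a - 3)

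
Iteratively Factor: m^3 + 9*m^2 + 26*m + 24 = (m + 3)*(m^2 + 6*m + 8) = (m + 3)*(m + 4)*(m + 2)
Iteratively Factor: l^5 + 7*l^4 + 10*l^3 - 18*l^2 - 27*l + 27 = (l + 3)*(l^4 + 4*l^3 - 2*l^2 - 12*l + 9) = (l + 3)^2*(l^3 + l^2 - 5*l + 3) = (l - 1)*(l + 3)^2*(l^2 + 2*l - 3) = (l - 1)*(l + 3)^3*(l - 1)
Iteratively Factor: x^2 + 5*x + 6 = (x + 2)*(x + 3)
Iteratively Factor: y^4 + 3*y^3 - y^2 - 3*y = (y - 1)*(y^3 + 4*y^2 + 3*y) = (y - 1)*(y + 3)*(y^2 + y) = y*(y - 1)*(y + 3)*(y + 1)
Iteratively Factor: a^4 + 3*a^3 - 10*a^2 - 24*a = (a + 2)*(a^3 + a^2 - 12*a) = (a + 2)*(a + 4)*(a^2 - 3*a) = (a - 3)*(a + 2)*(a + 4)*(a)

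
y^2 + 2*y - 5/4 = (y - 1/2)*(y + 5/2)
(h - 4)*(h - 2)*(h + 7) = h^3 + h^2 - 34*h + 56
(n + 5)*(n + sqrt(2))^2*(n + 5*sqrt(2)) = n^4 + 5*n^3 + 7*sqrt(2)*n^3 + 22*n^2 + 35*sqrt(2)*n^2 + 10*sqrt(2)*n + 110*n + 50*sqrt(2)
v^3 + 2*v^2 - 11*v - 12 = (v - 3)*(v + 1)*(v + 4)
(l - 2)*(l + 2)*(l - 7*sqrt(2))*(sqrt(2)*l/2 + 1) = sqrt(2)*l^4/2 - 6*l^3 - 9*sqrt(2)*l^2 + 24*l + 28*sqrt(2)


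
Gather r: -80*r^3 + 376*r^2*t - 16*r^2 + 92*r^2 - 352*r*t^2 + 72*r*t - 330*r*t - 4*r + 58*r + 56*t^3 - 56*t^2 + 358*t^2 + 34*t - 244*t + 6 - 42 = -80*r^3 + r^2*(376*t + 76) + r*(-352*t^2 - 258*t + 54) + 56*t^3 + 302*t^2 - 210*t - 36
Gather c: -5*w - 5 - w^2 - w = -w^2 - 6*w - 5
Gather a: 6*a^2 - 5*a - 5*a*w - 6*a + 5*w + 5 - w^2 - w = 6*a^2 + a*(-5*w - 11) - w^2 + 4*w + 5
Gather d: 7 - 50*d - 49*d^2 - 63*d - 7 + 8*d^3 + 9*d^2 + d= 8*d^3 - 40*d^2 - 112*d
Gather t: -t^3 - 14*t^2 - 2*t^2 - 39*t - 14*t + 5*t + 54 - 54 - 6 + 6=-t^3 - 16*t^2 - 48*t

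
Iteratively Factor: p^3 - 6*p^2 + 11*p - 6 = (p - 2)*(p^2 - 4*p + 3) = (p - 3)*(p - 2)*(p - 1)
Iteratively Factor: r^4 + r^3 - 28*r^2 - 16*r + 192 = (r + 4)*(r^3 - 3*r^2 - 16*r + 48) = (r + 4)^2*(r^2 - 7*r + 12) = (r - 4)*(r + 4)^2*(r - 3)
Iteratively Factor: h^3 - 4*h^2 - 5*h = (h)*(h^2 - 4*h - 5) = h*(h - 5)*(h + 1)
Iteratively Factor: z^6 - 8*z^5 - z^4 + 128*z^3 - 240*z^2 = (z - 5)*(z^5 - 3*z^4 - 16*z^3 + 48*z^2) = z*(z - 5)*(z^4 - 3*z^3 - 16*z^2 + 48*z) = z*(z - 5)*(z + 4)*(z^3 - 7*z^2 + 12*z) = z*(z - 5)*(z - 3)*(z + 4)*(z^2 - 4*z) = z^2*(z - 5)*(z - 3)*(z + 4)*(z - 4)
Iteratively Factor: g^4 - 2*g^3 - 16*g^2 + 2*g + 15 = (g - 5)*(g^3 + 3*g^2 - g - 3) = (g - 5)*(g - 1)*(g^2 + 4*g + 3) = (g - 5)*(g - 1)*(g + 1)*(g + 3)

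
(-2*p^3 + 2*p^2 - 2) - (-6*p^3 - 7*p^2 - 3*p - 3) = 4*p^3 + 9*p^2 + 3*p + 1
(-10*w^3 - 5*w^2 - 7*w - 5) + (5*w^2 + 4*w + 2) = -10*w^3 - 3*w - 3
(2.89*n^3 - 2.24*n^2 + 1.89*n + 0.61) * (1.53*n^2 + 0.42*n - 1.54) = 4.4217*n^5 - 2.2134*n^4 - 2.4997*n^3 + 5.1767*n^2 - 2.6544*n - 0.9394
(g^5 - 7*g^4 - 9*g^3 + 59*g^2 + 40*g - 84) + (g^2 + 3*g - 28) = g^5 - 7*g^4 - 9*g^3 + 60*g^2 + 43*g - 112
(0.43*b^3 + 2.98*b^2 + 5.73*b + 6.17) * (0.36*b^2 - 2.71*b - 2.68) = 0.1548*b^5 - 0.0925*b^4 - 7.1654*b^3 - 21.2935*b^2 - 32.0771*b - 16.5356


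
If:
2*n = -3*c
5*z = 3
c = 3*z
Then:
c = 9/5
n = -27/10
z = 3/5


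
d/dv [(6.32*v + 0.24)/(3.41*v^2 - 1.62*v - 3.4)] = (21.5512*v^2 - 10.2384*v - (6.32*v + 0.24)*(6.82*v - 1.62) - 21.488)/(-3.41*v^2 + 1.62*v + 3.4)^2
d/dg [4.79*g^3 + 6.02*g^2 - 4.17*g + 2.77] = 14.37*g^2 + 12.04*g - 4.17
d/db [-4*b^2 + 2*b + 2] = 2 - 8*b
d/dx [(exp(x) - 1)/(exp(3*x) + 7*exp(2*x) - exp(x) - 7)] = 2*(-exp(x) - 4)*exp(x)/(exp(4*x) + 16*exp(3*x) + 78*exp(2*x) + 112*exp(x) + 49)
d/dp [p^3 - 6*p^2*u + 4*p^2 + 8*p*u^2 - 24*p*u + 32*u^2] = 3*p^2 - 12*p*u + 8*p + 8*u^2 - 24*u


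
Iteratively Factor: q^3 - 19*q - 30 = (q + 2)*(q^2 - 2*q - 15) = (q - 5)*(q + 2)*(q + 3)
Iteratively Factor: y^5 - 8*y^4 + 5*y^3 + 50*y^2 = (y - 5)*(y^4 - 3*y^3 - 10*y^2) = (y - 5)^2*(y^3 + 2*y^2) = y*(y - 5)^2*(y^2 + 2*y) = y*(y - 5)^2*(y + 2)*(y)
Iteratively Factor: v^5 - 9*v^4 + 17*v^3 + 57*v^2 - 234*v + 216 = (v - 4)*(v^4 - 5*v^3 - 3*v^2 + 45*v - 54) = (v - 4)*(v + 3)*(v^3 - 8*v^2 + 21*v - 18) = (v - 4)*(v - 2)*(v + 3)*(v^2 - 6*v + 9) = (v - 4)*(v - 3)*(v - 2)*(v + 3)*(v - 3)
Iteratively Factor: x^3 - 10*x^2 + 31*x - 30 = (x - 5)*(x^2 - 5*x + 6) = (x - 5)*(x - 2)*(x - 3)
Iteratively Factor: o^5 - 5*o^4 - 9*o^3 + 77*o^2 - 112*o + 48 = (o - 1)*(o^4 - 4*o^3 - 13*o^2 + 64*o - 48) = (o - 3)*(o - 1)*(o^3 - o^2 - 16*o + 16) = (o - 4)*(o - 3)*(o - 1)*(o^2 + 3*o - 4) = (o - 4)*(o - 3)*(o - 1)^2*(o + 4)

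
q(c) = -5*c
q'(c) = -5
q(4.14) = -20.70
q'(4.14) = -5.00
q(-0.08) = 0.40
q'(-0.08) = -5.00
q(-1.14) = 5.70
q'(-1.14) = -5.00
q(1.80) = -9.00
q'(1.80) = -5.00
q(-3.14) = 15.70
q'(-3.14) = -5.00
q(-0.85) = 4.25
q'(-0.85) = -5.00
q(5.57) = -27.85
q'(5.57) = -5.00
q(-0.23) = 1.15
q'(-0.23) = -5.00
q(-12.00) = 60.00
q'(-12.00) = -5.00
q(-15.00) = 75.00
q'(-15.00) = -5.00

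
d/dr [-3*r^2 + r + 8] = 1 - 6*r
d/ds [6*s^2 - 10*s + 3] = 12*s - 10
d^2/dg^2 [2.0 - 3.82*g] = 0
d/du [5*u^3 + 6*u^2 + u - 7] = 15*u^2 + 12*u + 1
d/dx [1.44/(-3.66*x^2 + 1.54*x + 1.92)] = (10.5408*x - 2.2176)/(-3.66*x^2 + 1.54*x + 1.92)^2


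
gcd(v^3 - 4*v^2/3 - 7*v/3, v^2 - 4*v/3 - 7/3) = v^2 - 4*v/3 - 7/3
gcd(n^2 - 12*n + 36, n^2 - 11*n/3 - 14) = n - 6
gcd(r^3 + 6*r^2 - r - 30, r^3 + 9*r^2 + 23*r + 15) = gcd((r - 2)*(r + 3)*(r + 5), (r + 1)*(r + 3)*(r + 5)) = r^2 + 8*r + 15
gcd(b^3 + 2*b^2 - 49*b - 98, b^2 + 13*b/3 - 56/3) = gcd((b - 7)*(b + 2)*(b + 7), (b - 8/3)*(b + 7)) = b + 7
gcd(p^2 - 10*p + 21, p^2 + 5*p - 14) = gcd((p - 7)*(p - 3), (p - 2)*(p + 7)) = 1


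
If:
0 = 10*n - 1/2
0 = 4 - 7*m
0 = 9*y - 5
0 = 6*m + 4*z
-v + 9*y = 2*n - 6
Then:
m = 4/7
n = 1/20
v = 109/10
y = 5/9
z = -6/7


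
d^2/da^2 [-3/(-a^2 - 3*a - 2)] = 6*(-a^2 - 3*a + (2*a + 3)^2 - 2)/(a^2 + 3*a + 2)^3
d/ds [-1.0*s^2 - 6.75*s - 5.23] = -2.0*s - 6.75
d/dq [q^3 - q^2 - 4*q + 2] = 3*q^2 - 2*q - 4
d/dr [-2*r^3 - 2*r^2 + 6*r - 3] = -6*r^2 - 4*r + 6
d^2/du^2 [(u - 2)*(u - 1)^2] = 6*u - 8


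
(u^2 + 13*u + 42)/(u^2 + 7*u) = (u + 6)/u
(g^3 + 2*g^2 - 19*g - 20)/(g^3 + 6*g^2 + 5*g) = (g - 4)/g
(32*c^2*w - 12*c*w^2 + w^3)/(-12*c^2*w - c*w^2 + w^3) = (-8*c + w)/(3*c + w)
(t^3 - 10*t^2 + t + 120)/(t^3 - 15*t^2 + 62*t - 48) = (t^2 - 2*t - 15)/(t^2 - 7*t + 6)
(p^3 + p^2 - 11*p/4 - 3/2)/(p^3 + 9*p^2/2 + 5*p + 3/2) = (p^2 + p/2 - 3)/(p^2 + 4*p + 3)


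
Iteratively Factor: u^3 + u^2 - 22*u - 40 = (u - 5)*(u^2 + 6*u + 8) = (u - 5)*(u + 2)*(u + 4)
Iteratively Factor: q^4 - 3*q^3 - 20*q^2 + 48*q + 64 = (q + 4)*(q^3 - 7*q^2 + 8*q + 16) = (q - 4)*(q + 4)*(q^2 - 3*q - 4) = (q - 4)*(q + 1)*(q + 4)*(q - 4)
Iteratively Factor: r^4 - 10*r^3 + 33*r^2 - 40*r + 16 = (r - 1)*(r^3 - 9*r^2 + 24*r - 16) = (r - 4)*(r - 1)*(r^2 - 5*r + 4) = (r - 4)*(r - 1)^2*(r - 4)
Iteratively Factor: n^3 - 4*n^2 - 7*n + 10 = (n + 2)*(n^2 - 6*n + 5) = (n - 1)*(n + 2)*(n - 5)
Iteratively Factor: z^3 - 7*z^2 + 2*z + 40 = (z - 4)*(z^2 - 3*z - 10) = (z - 5)*(z - 4)*(z + 2)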